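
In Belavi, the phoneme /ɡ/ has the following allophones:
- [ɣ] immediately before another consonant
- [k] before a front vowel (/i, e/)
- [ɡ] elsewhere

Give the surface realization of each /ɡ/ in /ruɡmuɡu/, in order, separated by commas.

Occurrence 1 (position 3): immediately before another consonant → [ɣ].
Occurrence 2 (position 6): no conditioning environment matches → elsewhere allophone [ɡ].

[ɣ], [ɡ]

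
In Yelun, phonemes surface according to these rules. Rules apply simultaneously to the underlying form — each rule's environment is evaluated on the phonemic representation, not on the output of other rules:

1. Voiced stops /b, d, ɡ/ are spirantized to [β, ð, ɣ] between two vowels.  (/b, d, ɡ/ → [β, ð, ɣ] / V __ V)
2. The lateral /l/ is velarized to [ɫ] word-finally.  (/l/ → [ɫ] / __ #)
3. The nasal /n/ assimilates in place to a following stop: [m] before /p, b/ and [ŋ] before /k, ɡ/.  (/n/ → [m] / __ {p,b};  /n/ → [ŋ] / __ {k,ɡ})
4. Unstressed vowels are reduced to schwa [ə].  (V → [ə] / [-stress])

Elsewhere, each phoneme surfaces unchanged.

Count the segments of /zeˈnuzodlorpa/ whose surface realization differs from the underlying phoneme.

4

Segments that undergo a rule: /e/ → [ə] (rule 4); /o/ → [ə] (rule 4); /o/ → [ə] (rule 4); /a/ → [ə] (rule 4).
All other segments surface unchanged.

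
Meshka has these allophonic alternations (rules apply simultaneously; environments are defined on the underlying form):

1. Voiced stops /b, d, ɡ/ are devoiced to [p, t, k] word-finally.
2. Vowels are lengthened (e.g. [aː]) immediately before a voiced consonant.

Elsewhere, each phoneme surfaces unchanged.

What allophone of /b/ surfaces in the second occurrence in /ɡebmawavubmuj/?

/b/ — between /u/ and /m/; rule 1 does not apply here → [b].

[b]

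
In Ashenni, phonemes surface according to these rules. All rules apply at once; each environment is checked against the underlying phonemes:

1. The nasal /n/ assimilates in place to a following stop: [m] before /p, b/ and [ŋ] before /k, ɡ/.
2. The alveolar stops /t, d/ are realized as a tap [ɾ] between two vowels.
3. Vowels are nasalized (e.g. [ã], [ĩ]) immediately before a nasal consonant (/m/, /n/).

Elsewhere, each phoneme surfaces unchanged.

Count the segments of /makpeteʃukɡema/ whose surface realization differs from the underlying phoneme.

Segments that undergo a rule: /t/ → [ɾ] (rule 2); /e/ → [ẽ] (rule 3).
All other segments surface unchanged.

2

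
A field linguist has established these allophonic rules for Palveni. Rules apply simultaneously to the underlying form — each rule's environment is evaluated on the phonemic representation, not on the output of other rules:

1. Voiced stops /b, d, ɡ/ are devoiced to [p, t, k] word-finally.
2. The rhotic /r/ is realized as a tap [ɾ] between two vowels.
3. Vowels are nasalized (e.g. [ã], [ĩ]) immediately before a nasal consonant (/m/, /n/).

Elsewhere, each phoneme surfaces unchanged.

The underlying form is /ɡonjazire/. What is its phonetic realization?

/ɡ/ — word-initial; rule 1 does not apply here → [ɡ].
/o/ meets the environment for rule 3 (before a nasal consonant) → [õ].
/n/ stays [n].
/j/ (between /n/ and /a/): no rule targets it → [j].
/a/ (between /j/ and /z/) is in the target of rule 3 but the environment (before a nasal consonant) is not met → [a].
/z/ (between /a/ and /i/) is unaffected → [z].
/i/ — between /z/ and /r/; rule 3 does not apply here → [i].
/r/ meets the environment for rule 2 (between two vowels) → [ɾ].
/e/ (word-final) fails the environment for rule 3, so it stays [e].

[ɡõnjaziɾe]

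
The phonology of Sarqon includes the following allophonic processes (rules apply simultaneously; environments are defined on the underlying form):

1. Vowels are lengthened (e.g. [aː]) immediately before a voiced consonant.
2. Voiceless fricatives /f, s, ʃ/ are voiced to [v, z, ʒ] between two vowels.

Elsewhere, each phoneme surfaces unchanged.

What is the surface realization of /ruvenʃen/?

/r/ (word-initial): no rule targets it → [r].
/u/ (between /r/ and /v/): before a voiced consonant, so rule 1 applies → [uː].
/v/ stays [v].
/e/ meets the environment for rule 1 (before a voiced consonant) → [eː].
/n/ (between /e/ and /ʃ/) is unaffected → [n].
/ʃ/ (between /n/ and /e/) fails the environment for rule 2, so it stays [ʃ].
/e/ meets the environment for rule 1 (before a voiced consonant) → [eː].
/n/ (word-final) is unaffected → [n].

[ruːveːnʃeːn]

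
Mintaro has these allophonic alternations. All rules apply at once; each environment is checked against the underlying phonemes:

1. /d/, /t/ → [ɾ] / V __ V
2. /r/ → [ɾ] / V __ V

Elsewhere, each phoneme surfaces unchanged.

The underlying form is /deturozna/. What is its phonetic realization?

/d/ (word-initial) is in the target of rule 1 but the environment (between two vowels) is not met → [d].
/e/ — not in any rule's target class → [e].
/t/ meets the environment for rule 1 (between two vowels) → [ɾ].
/u/ stays [u].
/r/ — between /u/ and /o/, between two vowels — surfaces as [ɾ] (rule 2).
/o/ stays [o].
/z/ — not in any rule's target class → [z].
/n/ (between /z/ and /a/): no rule targets it → [n].
/a/ (word-final): no rule targets it → [a].

[deɾuɾozna]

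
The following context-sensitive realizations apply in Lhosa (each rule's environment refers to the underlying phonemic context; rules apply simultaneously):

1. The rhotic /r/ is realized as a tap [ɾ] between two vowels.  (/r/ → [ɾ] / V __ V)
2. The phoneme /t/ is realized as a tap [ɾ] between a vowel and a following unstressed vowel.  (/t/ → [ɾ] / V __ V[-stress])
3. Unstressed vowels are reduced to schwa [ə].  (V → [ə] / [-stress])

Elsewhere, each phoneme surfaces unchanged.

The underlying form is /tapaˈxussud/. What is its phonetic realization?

[təpəˈxussəd]

/t/ (word-initial) is in the target of rule 2 but the environment (between a vowel and a following unstressed vowel) is not met → [t].
/a/ — between /t/ and /p/, in an unstressed syllable — surfaces as [ə] (rule 3).
/p/ stays [p].
/a/ meets the environment for rule 3 (in an unstressed syllable) → [ə].
/x/ stays [x].
/u/ — between /x/ and /s/; rule 3 does not apply here → [u].
/s/ stays [s].
/s/ (between /s/ and /u/): no rule targets it → [s].
/u/ (between /s/ and /d/) occurs in an unstressed syllable → [ə] by rule 3.
/d/ (word-final) is unaffected → [d].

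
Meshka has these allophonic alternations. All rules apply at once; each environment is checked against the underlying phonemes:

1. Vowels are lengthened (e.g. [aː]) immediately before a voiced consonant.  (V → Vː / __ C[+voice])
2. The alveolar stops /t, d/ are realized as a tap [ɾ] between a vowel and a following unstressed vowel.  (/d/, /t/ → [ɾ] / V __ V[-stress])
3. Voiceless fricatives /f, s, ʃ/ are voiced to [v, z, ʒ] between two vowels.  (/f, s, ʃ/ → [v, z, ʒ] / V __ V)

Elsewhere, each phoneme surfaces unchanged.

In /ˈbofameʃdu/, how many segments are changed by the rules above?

Segments that undergo a rule: /f/ → [v] (rule 3); /a/ → [aː] (rule 1).
All other segments surface unchanged.

2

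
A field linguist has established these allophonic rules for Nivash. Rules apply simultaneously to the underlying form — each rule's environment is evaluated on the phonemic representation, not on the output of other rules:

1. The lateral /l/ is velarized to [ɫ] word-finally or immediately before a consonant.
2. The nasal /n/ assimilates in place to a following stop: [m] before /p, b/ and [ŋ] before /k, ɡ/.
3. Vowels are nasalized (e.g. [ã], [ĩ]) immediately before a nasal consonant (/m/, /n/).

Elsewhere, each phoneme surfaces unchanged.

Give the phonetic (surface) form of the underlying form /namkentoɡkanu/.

/n/ (word-initial) is in the target of rule 2 but the environment (before a labial or velar stop) is not met → [n].
/a/ meets the environment for rule 3 (before a nasal consonant) → [ã].
/m/ (between /a/ and /k/) is unaffected → [m].
/k/ stays [k].
/e/ (between /k/ and /n/) occurs before a nasal consonant → [ẽ] by rule 3.
/n/ (between /e/ and /t/): rule 2 targets it, but not before a labial or velar stop → unchanged [n].
/t/ (between /n/ and /o/): no rule targets it → [t].
/o/ (between /t/ and /ɡ/) fails the environment for rule 3, so it stays [o].
/ɡ/ (between /o/ and /k/) is unaffected → [ɡ].
/k/ stays [k].
/a/ — between /k/ and /n/, before a nasal consonant — surfaces as [ã] (rule 3).
/n/ (between /a/ and /u/) fails the environment for rule 2, so it stays [n].
/u/ (word-final) fails the environment for rule 3, so it stays [u].

[nãmkẽntoɡkãnu]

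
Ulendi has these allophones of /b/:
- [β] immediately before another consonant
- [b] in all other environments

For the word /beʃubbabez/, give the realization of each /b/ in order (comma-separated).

Occurrence 1 (position 1): no conditioning environment matches → elsewhere allophone [b].
Occurrence 2 (position 5): immediately before another consonant → [β].
Occurrence 3 (position 6): no conditioning environment matches → elsewhere allophone [b].
Occurrence 4 (position 8): no conditioning environment matches → elsewhere allophone [b].

[b], [β], [b], [b]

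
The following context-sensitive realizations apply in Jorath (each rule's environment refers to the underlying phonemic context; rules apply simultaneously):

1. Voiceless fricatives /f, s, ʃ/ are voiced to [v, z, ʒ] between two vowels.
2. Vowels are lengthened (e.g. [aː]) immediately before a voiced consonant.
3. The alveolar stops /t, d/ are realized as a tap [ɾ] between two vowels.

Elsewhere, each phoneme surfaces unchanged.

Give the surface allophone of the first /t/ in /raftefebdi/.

[t]

/t/ (between /f/ and /e/): rule 3 targets it, but not between two vowels → unchanged [t].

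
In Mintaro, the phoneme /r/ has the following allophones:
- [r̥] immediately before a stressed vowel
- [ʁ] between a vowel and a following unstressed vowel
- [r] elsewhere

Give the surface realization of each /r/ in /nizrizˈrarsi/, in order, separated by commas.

Occurrence 1 (position 4): no conditioning environment matches → elsewhere allophone [r].
Occurrence 2 (position 7): immediately before a stressed vowel → [r̥].
Occurrence 3 (position 9): no conditioning environment matches → elsewhere allophone [r].

[r], [r̥], [r]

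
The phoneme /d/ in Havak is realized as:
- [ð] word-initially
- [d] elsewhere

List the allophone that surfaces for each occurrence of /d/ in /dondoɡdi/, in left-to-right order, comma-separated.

Occurrence 1 (position 1): word-initially → [ð].
Occurrence 2 (position 4): no conditioning environment matches → elsewhere allophone [d].
Occurrence 3 (position 7): no conditioning environment matches → elsewhere allophone [d].

[ð], [d], [d]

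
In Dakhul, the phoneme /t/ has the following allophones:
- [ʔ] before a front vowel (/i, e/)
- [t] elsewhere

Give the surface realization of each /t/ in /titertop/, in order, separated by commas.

[ʔ], [ʔ], [t]

Occurrence 1 (position 1): before a front vowel (/i, e/) → [ʔ].
Occurrence 2 (position 3): before a front vowel (/i, e/) → [ʔ].
Occurrence 3 (position 6): no conditioning environment matches → elsewhere allophone [t].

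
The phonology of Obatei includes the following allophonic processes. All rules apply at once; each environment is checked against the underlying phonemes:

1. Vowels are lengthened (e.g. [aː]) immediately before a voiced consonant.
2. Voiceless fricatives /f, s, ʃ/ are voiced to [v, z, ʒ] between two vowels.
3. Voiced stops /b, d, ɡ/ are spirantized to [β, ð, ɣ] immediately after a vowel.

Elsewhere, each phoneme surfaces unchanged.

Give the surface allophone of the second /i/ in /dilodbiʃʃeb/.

/i/ (between /b/ and /ʃ/): rule 1 targets it, but not before a voiced consonant → unchanged [i].

[i]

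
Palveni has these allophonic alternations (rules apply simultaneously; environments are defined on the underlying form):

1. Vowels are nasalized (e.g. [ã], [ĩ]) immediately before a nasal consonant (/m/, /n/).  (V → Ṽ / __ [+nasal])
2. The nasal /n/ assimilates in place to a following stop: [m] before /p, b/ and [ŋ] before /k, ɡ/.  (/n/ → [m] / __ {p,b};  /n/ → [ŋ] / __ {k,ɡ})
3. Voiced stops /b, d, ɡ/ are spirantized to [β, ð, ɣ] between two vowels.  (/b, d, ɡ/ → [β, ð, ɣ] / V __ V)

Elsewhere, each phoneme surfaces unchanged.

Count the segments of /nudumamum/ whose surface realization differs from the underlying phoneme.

Segments that undergo a rule: /d/ → [ð] (rule 3); /u/ → [ũ] (rule 1); /a/ → [ã] (rule 1); /u/ → [ũ] (rule 1).
All other segments surface unchanged.

4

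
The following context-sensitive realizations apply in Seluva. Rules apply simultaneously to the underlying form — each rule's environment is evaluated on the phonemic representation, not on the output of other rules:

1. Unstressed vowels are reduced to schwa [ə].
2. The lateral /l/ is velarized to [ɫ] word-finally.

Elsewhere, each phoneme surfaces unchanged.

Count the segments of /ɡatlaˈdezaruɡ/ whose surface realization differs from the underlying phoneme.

Segments that undergo a rule: /a/ → [ə] (rule 1); /a/ → [ə] (rule 1); /a/ → [ə] (rule 1); /u/ → [ə] (rule 1).
All other segments surface unchanged.

4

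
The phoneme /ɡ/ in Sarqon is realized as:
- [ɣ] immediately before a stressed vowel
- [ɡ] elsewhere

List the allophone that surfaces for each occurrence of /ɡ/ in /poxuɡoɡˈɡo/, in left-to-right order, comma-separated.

Occurrence 1 (position 5): no conditioning environment matches → elsewhere allophone [ɡ].
Occurrence 2 (position 7): no conditioning environment matches → elsewhere allophone [ɡ].
Occurrence 3 (position 8): immediately before a stressed vowel → [ɣ].

[ɡ], [ɡ], [ɣ]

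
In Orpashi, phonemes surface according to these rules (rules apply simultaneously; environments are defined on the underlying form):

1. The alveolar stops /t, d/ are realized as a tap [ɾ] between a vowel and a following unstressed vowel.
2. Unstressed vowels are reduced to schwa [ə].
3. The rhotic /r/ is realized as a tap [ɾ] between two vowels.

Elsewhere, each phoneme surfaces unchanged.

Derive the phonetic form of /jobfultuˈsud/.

[jəbfəltəˈsud]

/j/ (word-initial): no rule targets it → [j].
/o/ meets the environment for rule 2 (in an unstressed syllable) → [ə].
/b/ (between /o/ and /f/): no rule targets it → [b].
/f/ (between /b/ and /u/) is unaffected → [f].
/u/ — between /f/ and /l/, in an unstressed syllable — surfaces as [ə] (rule 2).
/l/ — not in any rule's target class → [l].
/t/ (between /l/ and /u/) is in the target of rule 1 but the environment (between a vowel and a following unstressed vowel) is not met → [t].
/u/ — between /t/ and /s/, in an unstressed syllable — surfaces as [ə] (rule 2).
/s/ (between /u/ and /u/): no rule targets it → [s].
/u/ (between /s/ and /d/) fails the environment for rule 2, so it stays [u].
/d/ (word-final) is in the target of rule 1 but the environment (between a vowel and a following unstressed vowel) is not met → [d].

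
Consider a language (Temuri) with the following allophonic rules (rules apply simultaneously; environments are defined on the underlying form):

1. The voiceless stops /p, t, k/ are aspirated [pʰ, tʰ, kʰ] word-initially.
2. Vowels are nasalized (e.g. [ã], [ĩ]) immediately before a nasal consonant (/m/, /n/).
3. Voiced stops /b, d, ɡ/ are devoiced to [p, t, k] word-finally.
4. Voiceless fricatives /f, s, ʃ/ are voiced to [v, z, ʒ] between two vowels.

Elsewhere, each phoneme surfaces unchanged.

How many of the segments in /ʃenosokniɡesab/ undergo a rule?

Segments that undergo a rule: /e/ → [ẽ] (rule 2); /s/ → [z] (rule 4); /s/ → [z] (rule 4); /b/ → [p] (rule 3).
All other segments surface unchanged.

4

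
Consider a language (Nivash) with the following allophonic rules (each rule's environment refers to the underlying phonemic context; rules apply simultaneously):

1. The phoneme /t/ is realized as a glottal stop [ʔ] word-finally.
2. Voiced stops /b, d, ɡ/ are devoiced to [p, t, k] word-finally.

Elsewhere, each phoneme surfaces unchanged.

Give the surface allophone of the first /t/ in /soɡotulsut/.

/t/ (between /o/ and /u/) is in the target of rule 1 but the environment (word-finally) is not met → [t].

[t]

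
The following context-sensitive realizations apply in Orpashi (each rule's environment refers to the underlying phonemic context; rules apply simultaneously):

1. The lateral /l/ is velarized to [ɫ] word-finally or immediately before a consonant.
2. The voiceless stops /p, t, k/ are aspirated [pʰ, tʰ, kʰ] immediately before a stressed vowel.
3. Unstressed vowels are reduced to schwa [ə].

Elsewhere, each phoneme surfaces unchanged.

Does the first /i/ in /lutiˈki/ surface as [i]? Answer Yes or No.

No

/i/ — between /t/ and /k/, in an unstressed syllable — surfaces as [ə] (rule 3).
The actual realization is [ə], not [i].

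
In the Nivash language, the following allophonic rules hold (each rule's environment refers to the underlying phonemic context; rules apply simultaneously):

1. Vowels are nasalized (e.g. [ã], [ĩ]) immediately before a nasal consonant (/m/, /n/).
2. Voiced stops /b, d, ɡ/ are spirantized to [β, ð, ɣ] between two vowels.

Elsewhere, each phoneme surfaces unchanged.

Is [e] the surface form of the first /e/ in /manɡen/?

No

/e/ (between /ɡ/ and /n/) occurs before a nasal consonant → [ẽ] by rule 1.
The actual realization is [ẽ], not [e].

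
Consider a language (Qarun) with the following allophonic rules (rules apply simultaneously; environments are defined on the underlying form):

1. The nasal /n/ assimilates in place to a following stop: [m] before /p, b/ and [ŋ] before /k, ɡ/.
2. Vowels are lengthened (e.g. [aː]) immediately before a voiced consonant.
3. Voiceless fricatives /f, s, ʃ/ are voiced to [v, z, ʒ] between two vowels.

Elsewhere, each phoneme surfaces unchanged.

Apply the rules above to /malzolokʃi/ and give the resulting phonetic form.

[maːlzoːlokʃi]

/m/ (word-initial): no rule targets it → [m].
Rule 2 applies to /a/ (between /m/ and /l/: before a voiced consonant) → [aː].
/l/ — not in any rule's target class → [l].
/z/ stays [z].
/o/ meets the environment for rule 2 (before a voiced consonant) → [oː].
/l/ (between /o/ and /o/) is unaffected → [l].
/o/ (between /l/ and /k/): rule 2 targets it, but not before a voiced consonant → unchanged [o].
/k/ stays [k].
/ʃ/ (between /k/ and /i/) is in the target of rule 3 but the environment (between two vowels) is not met → [ʃ].
/i/ — word-final; rule 2 does not apply here → [i].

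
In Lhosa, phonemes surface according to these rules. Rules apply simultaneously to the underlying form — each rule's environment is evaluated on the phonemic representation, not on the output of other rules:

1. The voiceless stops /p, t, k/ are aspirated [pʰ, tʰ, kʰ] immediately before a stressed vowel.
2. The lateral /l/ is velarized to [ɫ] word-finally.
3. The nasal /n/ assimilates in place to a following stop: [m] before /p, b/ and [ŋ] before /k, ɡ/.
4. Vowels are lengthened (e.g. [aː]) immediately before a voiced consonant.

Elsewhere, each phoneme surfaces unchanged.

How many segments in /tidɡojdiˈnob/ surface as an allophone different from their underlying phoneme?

4

Segments that undergo a rule: /i/ → [iː] (rule 4); /o/ → [oː] (rule 4); /i/ → [iː] (rule 4); /o/ → [oː] (rule 4).
All other segments surface unchanged.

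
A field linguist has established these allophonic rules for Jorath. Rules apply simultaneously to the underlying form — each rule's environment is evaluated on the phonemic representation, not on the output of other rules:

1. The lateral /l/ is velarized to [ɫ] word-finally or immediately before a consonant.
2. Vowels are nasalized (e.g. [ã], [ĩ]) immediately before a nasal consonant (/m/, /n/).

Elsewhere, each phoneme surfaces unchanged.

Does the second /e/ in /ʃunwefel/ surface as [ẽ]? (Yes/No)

No

/e/ — between /f/ and /l/; rule 2 does not apply here → [e].
The actual realization is [e], not [ẽ].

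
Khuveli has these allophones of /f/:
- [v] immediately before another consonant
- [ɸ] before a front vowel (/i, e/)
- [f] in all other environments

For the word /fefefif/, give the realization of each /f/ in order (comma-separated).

Occurrence 1 (position 1): before a front vowel (/i, e/) → [ɸ].
Occurrence 2 (position 3): before a front vowel (/i, e/) → [ɸ].
Occurrence 3 (position 5): before a front vowel (/i, e/) → [ɸ].
Occurrence 4 (position 7): no conditioning environment matches → elsewhere allophone [f].

[ɸ], [ɸ], [ɸ], [f]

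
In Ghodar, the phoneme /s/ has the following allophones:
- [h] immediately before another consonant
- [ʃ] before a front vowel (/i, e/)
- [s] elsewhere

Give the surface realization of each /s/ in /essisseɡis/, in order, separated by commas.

[h], [ʃ], [h], [ʃ], [s]

Occurrence 1 (position 2): immediately before another consonant → [h].
Occurrence 2 (position 3): before a front vowel (/i, e/) → [ʃ].
Occurrence 3 (position 5): immediately before another consonant → [h].
Occurrence 4 (position 6): before a front vowel (/i, e/) → [ʃ].
Occurrence 5 (position 10): no conditioning environment matches → elsewhere allophone [s].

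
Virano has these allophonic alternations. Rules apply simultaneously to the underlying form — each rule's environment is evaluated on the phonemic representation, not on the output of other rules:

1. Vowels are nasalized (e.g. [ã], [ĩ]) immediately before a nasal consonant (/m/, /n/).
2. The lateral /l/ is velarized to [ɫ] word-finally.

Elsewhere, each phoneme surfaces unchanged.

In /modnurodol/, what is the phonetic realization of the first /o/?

[o]

/o/ — between /m/ and /d/; rule 1 does not apply here → [o].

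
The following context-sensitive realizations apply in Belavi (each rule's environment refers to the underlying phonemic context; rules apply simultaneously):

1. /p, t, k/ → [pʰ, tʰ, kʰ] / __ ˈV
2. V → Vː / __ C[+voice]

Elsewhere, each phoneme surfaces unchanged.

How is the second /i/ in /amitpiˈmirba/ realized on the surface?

/i/ (between /p/ and /m/): before a voiced consonant, so rule 2 applies → [iː].

[iː]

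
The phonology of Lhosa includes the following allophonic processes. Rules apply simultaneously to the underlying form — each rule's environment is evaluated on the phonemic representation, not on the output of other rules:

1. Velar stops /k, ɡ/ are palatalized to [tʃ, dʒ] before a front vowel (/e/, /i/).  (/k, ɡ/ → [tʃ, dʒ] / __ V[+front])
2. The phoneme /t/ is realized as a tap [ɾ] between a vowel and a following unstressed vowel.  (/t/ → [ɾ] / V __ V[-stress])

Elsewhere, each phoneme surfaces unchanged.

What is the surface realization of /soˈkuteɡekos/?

/k/ — between /o/ and /u/; rule 1 does not apply here → [k].
Rule 2 applies to /t/ (between /u/ and /e/: between a vowel and a following unstressed vowel) → [ɾ].
/ɡ/ — between /e/ and /e/, before a front vowel — surfaces as [dʒ] (rule 1).
/k/ (between /e/ and /o/): rule 1 targets it, but not before a front vowel → unchanged [k].

[soˈkuɾedʒekos]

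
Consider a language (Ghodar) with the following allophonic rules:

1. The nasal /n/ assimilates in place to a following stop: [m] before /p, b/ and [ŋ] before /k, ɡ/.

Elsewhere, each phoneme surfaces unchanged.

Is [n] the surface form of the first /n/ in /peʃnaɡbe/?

Yes

/n/ (between /ʃ/ and /a/) is in the target of rule 1 but the environment (before a labial or velar stop) is not met → [n].
The actual realization is [n], which matches [n].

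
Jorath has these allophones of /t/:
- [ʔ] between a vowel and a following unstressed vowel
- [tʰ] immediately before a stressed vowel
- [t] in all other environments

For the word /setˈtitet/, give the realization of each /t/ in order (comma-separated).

[t], [tʰ], [ʔ], [t]

Occurrence 1 (position 3): no conditioning environment matches → elsewhere allophone [t].
Occurrence 2 (position 4): immediately before a stressed vowel → [tʰ].
Occurrence 3 (position 6): between a vowel and a following unstressed vowel → [ʔ].
Occurrence 4 (position 8): no conditioning environment matches → elsewhere allophone [t].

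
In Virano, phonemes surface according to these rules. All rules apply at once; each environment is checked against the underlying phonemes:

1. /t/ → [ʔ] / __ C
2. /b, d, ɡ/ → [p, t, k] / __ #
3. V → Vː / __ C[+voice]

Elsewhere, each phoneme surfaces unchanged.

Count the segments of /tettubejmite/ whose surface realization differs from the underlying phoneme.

3

Segments that undergo a rule: /t/ → [ʔ] (rule 1); /u/ → [uː] (rule 3); /e/ → [eː] (rule 3).
All other segments surface unchanged.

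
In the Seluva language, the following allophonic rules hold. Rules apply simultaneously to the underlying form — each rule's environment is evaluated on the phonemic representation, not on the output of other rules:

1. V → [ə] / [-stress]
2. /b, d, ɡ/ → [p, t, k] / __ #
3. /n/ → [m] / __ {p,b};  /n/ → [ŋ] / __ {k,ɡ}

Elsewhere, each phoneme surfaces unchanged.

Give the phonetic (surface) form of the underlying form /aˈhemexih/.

/a/ (word-initial): in an unstressed syllable, so rule 1 applies → [ə].
/h/ (between /a/ and /e/): no rule targets it → [h].
/e/ (between /h/ and /m/) is in the target of rule 1 but the environment (in an unstressed syllable) is not met → [e].
/m/ stays [m].
/e/ (between /m/ and /x/): in an unstressed syllable, so rule 1 applies → [ə].
/x/ stays [x].
/i/ — between /x/ and /h/, in an unstressed syllable — surfaces as [ə] (rule 1).
/h/ — not in any rule's target class → [h].

[əˈheməxəh]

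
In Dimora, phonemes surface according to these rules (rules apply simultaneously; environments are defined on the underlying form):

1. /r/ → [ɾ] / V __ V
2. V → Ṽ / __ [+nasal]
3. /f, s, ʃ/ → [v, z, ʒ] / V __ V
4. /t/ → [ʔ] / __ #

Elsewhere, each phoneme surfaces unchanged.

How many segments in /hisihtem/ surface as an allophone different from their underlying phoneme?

Segments that undergo a rule: /s/ → [z] (rule 3); /e/ → [ẽ] (rule 2).
All other segments surface unchanged.

2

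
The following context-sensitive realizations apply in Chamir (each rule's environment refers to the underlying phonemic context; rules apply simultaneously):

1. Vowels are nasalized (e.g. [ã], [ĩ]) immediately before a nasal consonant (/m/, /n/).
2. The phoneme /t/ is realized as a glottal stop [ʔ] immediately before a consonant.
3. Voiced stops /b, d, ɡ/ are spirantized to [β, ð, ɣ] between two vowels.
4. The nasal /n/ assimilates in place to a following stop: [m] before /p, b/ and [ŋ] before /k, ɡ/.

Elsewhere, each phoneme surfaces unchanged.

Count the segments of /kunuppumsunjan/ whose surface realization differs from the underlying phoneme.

4

Segments that undergo a rule: /u/ → [ũ] (rule 1); /u/ → [ũ] (rule 1); /u/ → [ũ] (rule 1); /a/ → [ã] (rule 1).
All other segments surface unchanged.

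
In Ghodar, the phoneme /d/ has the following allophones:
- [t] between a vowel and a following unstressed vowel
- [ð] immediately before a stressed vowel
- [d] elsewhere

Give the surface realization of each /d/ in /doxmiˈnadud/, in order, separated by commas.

Occurrence 1 (position 1): no conditioning environment matches → elsewhere allophone [d].
Occurrence 2 (position 8): between a vowel and a following unstressed vowel → [t].
Occurrence 3 (position 10): no conditioning environment matches → elsewhere allophone [d].

[d], [t], [d]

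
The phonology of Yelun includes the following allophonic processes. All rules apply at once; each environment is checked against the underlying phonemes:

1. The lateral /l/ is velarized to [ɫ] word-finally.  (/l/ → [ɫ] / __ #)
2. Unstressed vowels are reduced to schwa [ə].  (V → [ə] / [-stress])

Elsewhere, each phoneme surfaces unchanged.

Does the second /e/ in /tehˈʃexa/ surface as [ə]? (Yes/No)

No

/e/ (between /ʃ/ and /x/) fails the environment for rule 2, so it stays [e].
The actual realization is [e], not [ə].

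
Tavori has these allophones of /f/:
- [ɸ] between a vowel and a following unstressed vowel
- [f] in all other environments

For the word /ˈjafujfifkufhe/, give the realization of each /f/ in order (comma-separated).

[ɸ], [f], [f], [f]

Occurrence 1 (position 3): between a vowel and a following unstressed vowel → [ɸ].
Occurrence 2 (position 6): no conditioning environment matches → elsewhere allophone [f].
Occurrence 3 (position 8): no conditioning environment matches → elsewhere allophone [f].
Occurrence 4 (position 11): no conditioning environment matches → elsewhere allophone [f].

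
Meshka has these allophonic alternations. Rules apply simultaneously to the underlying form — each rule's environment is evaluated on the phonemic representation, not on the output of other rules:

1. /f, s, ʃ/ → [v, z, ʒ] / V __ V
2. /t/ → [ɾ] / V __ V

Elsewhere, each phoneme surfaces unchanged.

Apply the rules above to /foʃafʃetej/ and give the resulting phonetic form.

/f/ — word-initial; rule 1 does not apply here → [f].
/o/ (between /f/ and /ʃ/): no rule targets it → [o].
/ʃ/ meets the environment for rule 1 (between two vowels) → [ʒ].
/a/ (between /ʃ/ and /f/): no rule targets it → [a].
/f/ (between /a/ and /ʃ/) is in the target of rule 1 but the environment (between two vowels) is not met → [f].
/ʃ/ — between /f/ and /e/; rule 1 does not apply here → [ʃ].
/e/ (between /ʃ/ and /t/) is unaffected → [e].
/t/ (between /e/ and /e/) occurs between two vowels → [ɾ] by rule 2.
/e/ (between /t/ and /j/): no rule targets it → [e].
/j/ (word-final): no rule targets it → [j].

[foʒafʃeɾej]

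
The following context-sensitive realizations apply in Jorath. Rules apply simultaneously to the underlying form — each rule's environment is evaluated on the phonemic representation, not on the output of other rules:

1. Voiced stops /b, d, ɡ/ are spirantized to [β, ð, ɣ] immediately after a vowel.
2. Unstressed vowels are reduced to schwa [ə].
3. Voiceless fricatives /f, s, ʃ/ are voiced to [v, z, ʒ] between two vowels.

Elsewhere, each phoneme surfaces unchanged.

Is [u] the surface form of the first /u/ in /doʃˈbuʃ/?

/u/ (between /b/ and /ʃ/) fails the environment for rule 2, so it stays [u].
The actual realization is [u], which matches [u].

Yes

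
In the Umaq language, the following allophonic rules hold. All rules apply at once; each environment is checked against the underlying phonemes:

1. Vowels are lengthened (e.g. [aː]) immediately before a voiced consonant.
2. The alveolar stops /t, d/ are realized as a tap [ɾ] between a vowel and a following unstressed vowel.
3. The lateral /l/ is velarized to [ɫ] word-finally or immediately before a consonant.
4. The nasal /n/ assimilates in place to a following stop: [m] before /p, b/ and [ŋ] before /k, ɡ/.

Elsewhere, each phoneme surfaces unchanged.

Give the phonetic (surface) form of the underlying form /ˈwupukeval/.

[ˈwupukeːvaːɫ]

/w/ (word-initial): no rule targets it → [w].
/u/ (between /w/ and /p/): rule 1 targets it, but not before a voiced consonant → unchanged [u].
/p/ (between /u/ and /u/): no rule targets it → [p].
/u/ (between /p/ and /k/) is in the target of rule 1 but the environment (before a voiced consonant) is not met → [u].
/k/ (between /u/ and /e/) is unaffected → [k].
Rule 1 applies to /e/ (between /k/ and /v/: before a voiced consonant) → [eː].
/v/ (between /e/ and /a/) is unaffected → [v].
Rule 1 applies to /a/ (between /v/ and /l/: before a voiced consonant) → [aː].
/l/ (word-final): word-finally or immediately before a consonant, so rule 3 applies → [ɫ].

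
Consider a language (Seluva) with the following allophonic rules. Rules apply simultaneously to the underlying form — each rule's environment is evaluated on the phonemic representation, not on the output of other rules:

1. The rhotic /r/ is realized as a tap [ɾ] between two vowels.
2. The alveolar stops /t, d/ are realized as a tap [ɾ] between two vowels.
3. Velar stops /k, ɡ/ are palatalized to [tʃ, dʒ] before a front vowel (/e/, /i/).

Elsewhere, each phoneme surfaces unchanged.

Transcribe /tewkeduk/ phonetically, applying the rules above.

/t/ — word-initial; rule 2 does not apply here → [t].
Rule 3 applies to /k/ (between /w/ and /e/: before a front vowel) → [tʃ].
Rule 2 applies to /d/ (between /e/ and /u/: between two vowels) → [ɾ].
/k/ — word-final; rule 3 does not apply here → [k].

[tewtʃeɾuk]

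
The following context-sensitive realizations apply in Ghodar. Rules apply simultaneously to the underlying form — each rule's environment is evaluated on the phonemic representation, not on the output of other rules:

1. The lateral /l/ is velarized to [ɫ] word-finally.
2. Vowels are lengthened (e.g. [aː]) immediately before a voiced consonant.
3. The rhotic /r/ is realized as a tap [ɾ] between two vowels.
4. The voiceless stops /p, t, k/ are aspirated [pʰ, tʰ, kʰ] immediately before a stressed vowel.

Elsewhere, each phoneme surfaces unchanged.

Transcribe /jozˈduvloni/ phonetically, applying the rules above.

[joːzˈduːvloːni]

/j/ — not in any rule's target class → [j].
/o/ meets the environment for rule 2 (before a voiced consonant) → [oː].
/z/ (between /o/ and /d/): no rule targets it → [z].
/d/ — not in any rule's target class → [d].
/u/ (between /d/ and /v/): before a voiced consonant, so rule 2 applies → [uː].
/v/ — not in any rule's target class → [v].
/l/ (between /v/ and /o/): rule 1 targets it, but not word-finally → unchanged [l].
/o/ (between /l/ and /n/) occurs before a voiced consonant → [oː] by rule 2.
/n/ stays [n].
/i/ — word-final; rule 2 does not apply here → [i].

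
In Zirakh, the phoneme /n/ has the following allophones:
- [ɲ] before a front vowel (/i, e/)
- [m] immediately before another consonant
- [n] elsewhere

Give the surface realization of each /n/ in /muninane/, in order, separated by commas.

[ɲ], [n], [ɲ]

Occurrence 1 (position 3): before a front vowel (/i, e/) → [ɲ].
Occurrence 2 (position 5): no conditioning environment matches → elsewhere allophone [n].
Occurrence 3 (position 7): before a front vowel (/i, e/) → [ɲ].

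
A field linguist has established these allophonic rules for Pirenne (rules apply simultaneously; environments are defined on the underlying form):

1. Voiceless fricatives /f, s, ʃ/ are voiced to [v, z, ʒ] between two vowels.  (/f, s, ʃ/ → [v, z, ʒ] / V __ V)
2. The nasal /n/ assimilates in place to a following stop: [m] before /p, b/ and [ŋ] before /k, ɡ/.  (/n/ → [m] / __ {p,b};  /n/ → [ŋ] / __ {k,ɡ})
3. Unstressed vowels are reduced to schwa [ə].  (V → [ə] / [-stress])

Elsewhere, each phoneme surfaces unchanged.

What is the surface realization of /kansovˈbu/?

/a/ meets the environment for rule 3 (in an unstressed syllable) → [ə].
/n/ (between /a/ and /s/): rule 2 targets it, but not before a labial or velar stop → unchanged [n].
/s/ (between /n/ and /o/): rule 1 targets it, but not between two vowels → unchanged [s].
/o/ meets the environment for rule 3 (in an unstressed syllable) → [ə].
/u/ (word-final): rule 3 targets it, but not in an unstressed syllable → unchanged [u].

[kənsəvˈbu]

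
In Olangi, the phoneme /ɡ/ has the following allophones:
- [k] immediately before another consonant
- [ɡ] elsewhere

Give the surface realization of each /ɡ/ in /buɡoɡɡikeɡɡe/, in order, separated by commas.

[ɡ], [k], [ɡ], [k], [ɡ]

Occurrence 1 (position 3): no conditioning environment matches → elsewhere allophone [ɡ].
Occurrence 2 (position 5): immediately before another consonant → [k].
Occurrence 3 (position 6): no conditioning environment matches → elsewhere allophone [ɡ].
Occurrence 4 (position 10): immediately before another consonant → [k].
Occurrence 5 (position 11): no conditioning environment matches → elsewhere allophone [ɡ].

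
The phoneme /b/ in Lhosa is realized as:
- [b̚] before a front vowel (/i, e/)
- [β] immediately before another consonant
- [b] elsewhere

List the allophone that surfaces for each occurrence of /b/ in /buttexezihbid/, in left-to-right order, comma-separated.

Occurrence 1 (position 1): no conditioning environment matches → elsewhere allophone [b].
Occurrence 2 (position 11): before a front vowel (/i, e/) → [b̚].

[b], [b̚]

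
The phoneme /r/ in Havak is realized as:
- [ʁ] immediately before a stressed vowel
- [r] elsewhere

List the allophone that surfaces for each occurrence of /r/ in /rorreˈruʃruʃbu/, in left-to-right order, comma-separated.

Occurrence 1 (position 1): no conditioning environment matches → elsewhere allophone [r].
Occurrence 2 (position 3): no conditioning environment matches → elsewhere allophone [r].
Occurrence 3 (position 4): no conditioning environment matches → elsewhere allophone [r].
Occurrence 4 (position 6): immediately before a stressed vowel → [ʁ].
Occurrence 5 (position 9): no conditioning environment matches → elsewhere allophone [r].

[r], [r], [r], [ʁ], [r]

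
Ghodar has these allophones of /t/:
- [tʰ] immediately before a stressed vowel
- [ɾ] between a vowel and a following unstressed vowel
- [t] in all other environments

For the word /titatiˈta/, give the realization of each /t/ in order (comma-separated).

[t], [ɾ], [ɾ], [tʰ]

Occurrence 1 (position 1): no conditioning environment matches → elsewhere allophone [t].
Occurrence 2 (position 3): between a vowel and an unstressed vowel → [ɾ].
Occurrence 3 (position 5): between a vowel and an unstressed vowel → [ɾ].
Occurrence 4 (position 7): immediately before a stressed vowel → [tʰ].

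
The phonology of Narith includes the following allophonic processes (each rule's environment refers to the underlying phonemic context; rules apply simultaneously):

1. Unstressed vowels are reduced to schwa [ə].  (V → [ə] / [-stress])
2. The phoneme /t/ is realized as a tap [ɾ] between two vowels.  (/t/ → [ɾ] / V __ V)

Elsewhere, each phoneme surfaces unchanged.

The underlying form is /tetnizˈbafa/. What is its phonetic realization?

[tətnəzˈbafə]

/t/ (word-initial) is in the target of rule 2 but the environment (between two vowels) is not met → [t].
Rule 1 applies to /e/ (between /t/ and /t/: in an unstressed syllable) → [ə].
/t/ — between /e/ and /n/; rule 2 does not apply here → [t].
/n/ — not in any rule's target class → [n].
Rule 1 applies to /i/ (between /n/ and /z/: in an unstressed syllable) → [ə].
/z/ stays [z].
/b/ (between /z/ and /a/) is unaffected → [b].
/a/ (between /b/ and /f/): rule 1 targets it, but not in an unstressed syllable → unchanged [a].
/f/ (between /a/ and /a/) is unaffected → [f].
/a/ (word-final) occurs in an unstressed syllable → [ə] by rule 1.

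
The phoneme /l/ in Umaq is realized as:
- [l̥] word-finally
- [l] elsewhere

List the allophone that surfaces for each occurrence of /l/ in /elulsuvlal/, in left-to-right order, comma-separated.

Occurrence 1 (position 2): no conditioning environment matches → elsewhere allophone [l].
Occurrence 2 (position 4): no conditioning environment matches → elsewhere allophone [l].
Occurrence 3 (position 8): no conditioning environment matches → elsewhere allophone [l].
Occurrence 4 (position 10): word-finally → [l̥].

[l], [l], [l], [l̥]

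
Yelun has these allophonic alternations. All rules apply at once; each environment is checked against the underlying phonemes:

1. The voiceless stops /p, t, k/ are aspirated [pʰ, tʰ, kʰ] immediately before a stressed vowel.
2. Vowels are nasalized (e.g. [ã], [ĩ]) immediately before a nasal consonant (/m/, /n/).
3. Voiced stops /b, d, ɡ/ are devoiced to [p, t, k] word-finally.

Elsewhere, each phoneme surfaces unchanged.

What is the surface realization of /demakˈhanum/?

[dẽmakˈhãnũm]

/d/ — word-initial; rule 3 does not apply here → [d].
/e/ (between /d/ and /m/): before a nasal consonant, so rule 2 applies → [ẽ].
/m/ stays [m].
/a/ (between /m/ and /k/) fails the environment for rule 2, so it stays [a].
/k/ (between /a/ and /h/): rule 1 targets it, but not immediately before a stressed vowel → unchanged [k].
/h/ — not in any rule's target class → [h].
/a/ (between /h/ and /n/): before a nasal consonant, so rule 2 applies → [ã].
/n/ (between /a/ and /u/): no rule targets it → [n].
/u/ (between /n/ and /m/): before a nasal consonant, so rule 2 applies → [ũ].
/m/ — not in any rule's target class → [m].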